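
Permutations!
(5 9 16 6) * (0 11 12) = (0 11 12)(5 9 16 6) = [11, 1, 2, 3, 4, 9, 5, 7, 8, 16, 10, 12, 0, 13, 14, 15, 6]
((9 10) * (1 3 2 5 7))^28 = ((1 3 2 5 7)(9 10))^28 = (10)(1 5 3 7 2)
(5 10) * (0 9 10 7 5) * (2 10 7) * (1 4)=(0 9 7 5 2 10)(1 4)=[9, 4, 10, 3, 1, 2, 6, 5, 8, 7, 0]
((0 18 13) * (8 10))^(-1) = ((0 18 13)(8 10))^(-1) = (0 13 18)(8 10)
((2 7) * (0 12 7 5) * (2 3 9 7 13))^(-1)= ((0 12 13 2 5)(3 9 7))^(-1)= (0 5 2 13 12)(3 7 9)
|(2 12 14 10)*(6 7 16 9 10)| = 8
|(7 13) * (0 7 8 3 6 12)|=|(0 7 13 8 3 6 12)|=7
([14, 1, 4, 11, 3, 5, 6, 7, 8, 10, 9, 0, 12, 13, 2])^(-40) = [2, 1, 3, 0, 11, 5, 6, 7, 8, 9, 10, 14, 12, 13, 4]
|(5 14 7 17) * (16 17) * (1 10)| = |(1 10)(5 14 7 16 17)| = 10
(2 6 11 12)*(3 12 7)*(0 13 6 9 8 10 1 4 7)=(0 13 6 11)(1 4 7 3 12 2 9 8 10)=[13, 4, 9, 12, 7, 5, 11, 3, 10, 8, 1, 0, 2, 6]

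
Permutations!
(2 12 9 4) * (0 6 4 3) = (0 6 4 2 12 9 3) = [6, 1, 12, 0, 2, 5, 4, 7, 8, 3, 10, 11, 9]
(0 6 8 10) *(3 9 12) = [6, 1, 2, 9, 4, 5, 8, 7, 10, 12, 0, 11, 3] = (0 6 8 10)(3 9 12)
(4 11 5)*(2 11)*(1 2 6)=[0, 2, 11, 3, 6, 4, 1, 7, 8, 9, 10, 5]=(1 2 11 5 4 6)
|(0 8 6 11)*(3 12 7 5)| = 4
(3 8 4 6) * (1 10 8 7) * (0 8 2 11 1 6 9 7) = (0 8 4 9 7 6 3)(1 10 2 11) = [8, 10, 11, 0, 9, 5, 3, 6, 4, 7, 2, 1]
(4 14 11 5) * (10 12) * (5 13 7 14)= [0, 1, 2, 3, 5, 4, 6, 14, 8, 9, 12, 13, 10, 7, 11]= (4 5)(7 14 11 13)(10 12)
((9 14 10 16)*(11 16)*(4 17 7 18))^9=(4 17 7 18)(9 16 11 10 14)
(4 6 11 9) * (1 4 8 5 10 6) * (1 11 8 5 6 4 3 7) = (1 3 7)(4 11 9 5 10)(6 8) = [0, 3, 2, 7, 11, 10, 8, 1, 6, 5, 4, 9]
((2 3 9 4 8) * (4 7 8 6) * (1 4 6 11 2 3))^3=(1 2 11 4)(3 8 7 9)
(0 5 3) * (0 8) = (0 5 3 8) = [5, 1, 2, 8, 4, 3, 6, 7, 0]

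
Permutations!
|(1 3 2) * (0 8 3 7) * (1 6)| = 7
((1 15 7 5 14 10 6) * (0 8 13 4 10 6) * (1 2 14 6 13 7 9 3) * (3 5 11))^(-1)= (0 10 4 13 14 2 6 5 9 15 1 3 11 7 8)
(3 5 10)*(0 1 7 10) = [1, 7, 2, 5, 4, 0, 6, 10, 8, 9, 3] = (0 1 7 10 3 5)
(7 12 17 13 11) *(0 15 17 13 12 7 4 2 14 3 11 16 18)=[15, 1, 14, 11, 2, 5, 6, 7, 8, 9, 10, 4, 13, 16, 3, 17, 18, 12, 0]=(0 15 17 12 13 16 18)(2 14 3 11 4)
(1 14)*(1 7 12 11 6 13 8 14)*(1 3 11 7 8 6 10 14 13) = (1 3 11 10 14 8 13 6)(7 12) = [0, 3, 2, 11, 4, 5, 1, 12, 13, 9, 14, 10, 7, 6, 8]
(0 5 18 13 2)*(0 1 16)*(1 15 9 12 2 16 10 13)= (0 5 18 1 10 13 16)(2 15 9 12)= [5, 10, 15, 3, 4, 18, 6, 7, 8, 12, 13, 11, 2, 16, 14, 9, 0, 17, 1]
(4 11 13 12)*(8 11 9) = (4 9 8 11 13 12) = [0, 1, 2, 3, 9, 5, 6, 7, 11, 8, 10, 13, 4, 12]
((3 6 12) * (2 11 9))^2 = (2 9 11)(3 12 6)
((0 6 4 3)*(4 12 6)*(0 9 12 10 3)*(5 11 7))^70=((0 4)(3 9 12 6 10)(5 11 7))^70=(12)(5 11 7)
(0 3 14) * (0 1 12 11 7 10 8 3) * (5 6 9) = (1 12 11 7 10 8 3 14)(5 6 9) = [0, 12, 2, 14, 4, 6, 9, 10, 3, 5, 8, 7, 11, 13, 1]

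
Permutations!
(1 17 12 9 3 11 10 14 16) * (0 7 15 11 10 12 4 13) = [7, 17, 2, 10, 13, 5, 6, 15, 8, 3, 14, 12, 9, 0, 16, 11, 1, 4] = (0 7 15 11 12 9 3 10 14 16 1 17 4 13)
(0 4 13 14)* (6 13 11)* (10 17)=(0 4 11 6 13 14)(10 17)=[4, 1, 2, 3, 11, 5, 13, 7, 8, 9, 17, 6, 12, 14, 0, 15, 16, 10]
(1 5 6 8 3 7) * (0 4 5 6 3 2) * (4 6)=[6, 4, 0, 7, 5, 3, 8, 1, 2]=(0 6 8 2)(1 4 5 3 7)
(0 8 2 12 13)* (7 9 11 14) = (0 8 2 12 13)(7 9 11 14) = [8, 1, 12, 3, 4, 5, 6, 9, 2, 11, 10, 14, 13, 0, 7]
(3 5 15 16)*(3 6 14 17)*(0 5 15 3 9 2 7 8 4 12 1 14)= (0 5 3 15 16 6)(1 14 17 9 2 7 8 4 12)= [5, 14, 7, 15, 12, 3, 0, 8, 4, 2, 10, 11, 1, 13, 17, 16, 6, 9]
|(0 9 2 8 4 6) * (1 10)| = 6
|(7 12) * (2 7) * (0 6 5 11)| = |(0 6 5 11)(2 7 12)| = 12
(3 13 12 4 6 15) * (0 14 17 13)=(0 14 17 13 12 4 6 15 3)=[14, 1, 2, 0, 6, 5, 15, 7, 8, 9, 10, 11, 4, 12, 17, 3, 16, 13]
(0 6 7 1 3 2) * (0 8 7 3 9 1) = [6, 9, 8, 2, 4, 5, 3, 0, 7, 1] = (0 6 3 2 8 7)(1 9)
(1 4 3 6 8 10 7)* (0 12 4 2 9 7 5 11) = (0 12 4 3 6 8 10 5 11)(1 2 9 7) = [12, 2, 9, 6, 3, 11, 8, 1, 10, 7, 5, 0, 4]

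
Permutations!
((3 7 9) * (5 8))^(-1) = (3 9 7)(5 8) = ((3 7 9)(5 8))^(-1)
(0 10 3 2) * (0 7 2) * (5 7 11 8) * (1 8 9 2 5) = [10, 8, 11, 0, 4, 7, 6, 5, 1, 2, 3, 9] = (0 10 3)(1 8)(2 11 9)(5 7)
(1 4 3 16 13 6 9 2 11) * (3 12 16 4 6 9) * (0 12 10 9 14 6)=(0 12 16 13 14 6 3 4 10 9 2 11 1)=[12, 0, 11, 4, 10, 5, 3, 7, 8, 2, 9, 1, 16, 14, 6, 15, 13]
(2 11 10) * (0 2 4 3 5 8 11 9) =(0 2 9)(3 5 8 11 10 4) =[2, 1, 9, 5, 3, 8, 6, 7, 11, 0, 4, 10]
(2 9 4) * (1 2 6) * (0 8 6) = (0 8 6 1 2 9 4) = [8, 2, 9, 3, 0, 5, 1, 7, 6, 4]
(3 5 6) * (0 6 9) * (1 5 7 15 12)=(0 6 3 7 15 12 1 5 9)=[6, 5, 2, 7, 4, 9, 3, 15, 8, 0, 10, 11, 1, 13, 14, 12]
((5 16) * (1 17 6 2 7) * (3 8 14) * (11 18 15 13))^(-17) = ((1 17 6 2 7)(3 8 14)(5 16)(11 18 15 13))^(-17) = (1 2 17 7 6)(3 8 14)(5 16)(11 13 15 18)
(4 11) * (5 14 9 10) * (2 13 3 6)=(2 13 3 6)(4 11)(5 14 9 10)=[0, 1, 13, 6, 11, 14, 2, 7, 8, 10, 5, 4, 12, 3, 9]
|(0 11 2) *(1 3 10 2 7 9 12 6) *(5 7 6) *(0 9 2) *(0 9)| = |(0 11 6 1 3 10 9 12 5 7 2)| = 11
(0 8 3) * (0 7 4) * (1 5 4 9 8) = (0 1 5 4)(3 7 9 8) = [1, 5, 2, 7, 0, 4, 6, 9, 3, 8]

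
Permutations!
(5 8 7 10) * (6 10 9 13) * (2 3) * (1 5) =(1 5 8 7 9 13 6 10)(2 3) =[0, 5, 3, 2, 4, 8, 10, 9, 7, 13, 1, 11, 12, 6]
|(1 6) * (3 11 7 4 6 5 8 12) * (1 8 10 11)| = 10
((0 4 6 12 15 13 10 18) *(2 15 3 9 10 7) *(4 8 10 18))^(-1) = ((0 8 10 4 6 12 3 9 18)(2 15 13 7))^(-1) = (0 18 9 3 12 6 4 10 8)(2 7 13 15)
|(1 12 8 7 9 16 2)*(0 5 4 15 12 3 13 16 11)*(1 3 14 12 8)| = 24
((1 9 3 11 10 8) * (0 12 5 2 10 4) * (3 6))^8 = (0 6 10)(1 5 11)(2 4 9)(3 8 12)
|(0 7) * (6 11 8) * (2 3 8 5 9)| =|(0 7)(2 3 8 6 11 5 9)| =14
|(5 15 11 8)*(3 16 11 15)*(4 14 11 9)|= 8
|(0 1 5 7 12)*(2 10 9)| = 15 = |(0 1 5 7 12)(2 10 9)|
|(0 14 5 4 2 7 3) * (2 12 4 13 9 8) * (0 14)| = 8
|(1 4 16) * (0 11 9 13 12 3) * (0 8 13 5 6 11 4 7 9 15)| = |(0 4 16 1 7 9 5 6 11 15)(3 8 13 12)| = 20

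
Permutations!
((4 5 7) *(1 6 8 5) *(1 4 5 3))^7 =(1 3 8 6)(5 7)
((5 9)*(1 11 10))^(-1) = ((1 11 10)(5 9))^(-1) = (1 10 11)(5 9)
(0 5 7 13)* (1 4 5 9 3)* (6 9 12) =[12, 4, 2, 1, 5, 7, 9, 13, 8, 3, 10, 11, 6, 0] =(0 12 6 9 3 1 4 5 7 13)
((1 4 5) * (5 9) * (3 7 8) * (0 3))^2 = ((0 3 7 8)(1 4 9 5))^2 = (0 7)(1 9)(3 8)(4 5)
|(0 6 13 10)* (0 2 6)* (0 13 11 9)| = 7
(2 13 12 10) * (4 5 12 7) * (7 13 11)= (13)(2 11 7 4 5 12 10)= [0, 1, 11, 3, 5, 12, 6, 4, 8, 9, 2, 7, 10, 13]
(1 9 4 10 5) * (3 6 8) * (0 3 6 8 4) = (0 3 8 6 4 10 5 1 9) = [3, 9, 2, 8, 10, 1, 4, 7, 6, 0, 5]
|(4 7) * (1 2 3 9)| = 4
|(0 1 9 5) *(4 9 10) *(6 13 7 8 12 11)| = 6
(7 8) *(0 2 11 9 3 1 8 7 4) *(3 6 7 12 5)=[2, 8, 11, 1, 0, 3, 7, 12, 4, 6, 10, 9, 5]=(0 2 11 9 6 7 12 5 3 1 8 4)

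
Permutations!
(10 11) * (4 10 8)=(4 10 11 8)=[0, 1, 2, 3, 10, 5, 6, 7, 4, 9, 11, 8]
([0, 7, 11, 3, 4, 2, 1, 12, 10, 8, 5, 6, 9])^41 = (1 7 12 9 8 10 5 2 11 6)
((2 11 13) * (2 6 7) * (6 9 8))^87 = (2 9 7 13 6 11 8)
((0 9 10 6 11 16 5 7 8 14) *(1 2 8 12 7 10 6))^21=((0 9 6 11 16 5 10 1 2 8 14)(7 12))^21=(0 14 8 2 1 10 5 16 11 6 9)(7 12)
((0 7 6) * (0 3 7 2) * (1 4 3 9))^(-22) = (1 3 6)(4 7 9)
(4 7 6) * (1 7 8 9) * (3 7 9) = (1 9)(3 7 6 4 8) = [0, 9, 2, 7, 8, 5, 4, 6, 3, 1]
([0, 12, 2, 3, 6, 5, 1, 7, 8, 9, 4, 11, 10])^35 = [0, 1, 2, 3, 4, 5, 6, 7, 8, 9, 10, 11, 12]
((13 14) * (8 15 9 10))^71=(8 10 9 15)(13 14)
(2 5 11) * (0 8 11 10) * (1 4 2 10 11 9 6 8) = (0 1 4 2 5 11 10)(6 8 9) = [1, 4, 5, 3, 2, 11, 8, 7, 9, 6, 0, 10]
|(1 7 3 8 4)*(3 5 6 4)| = 10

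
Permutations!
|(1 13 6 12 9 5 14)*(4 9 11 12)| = |(1 13 6 4 9 5 14)(11 12)| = 14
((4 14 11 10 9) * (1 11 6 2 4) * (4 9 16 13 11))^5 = ((1 4 14 6 2 9)(10 16 13 11))^5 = (1 9 2 6 14 4)(10 16 13 11)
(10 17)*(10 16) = [0, 1, 2, 3, 4, 5, 6, 7, 8, 9, 17, 11, 12, 13, 14, 15, 10, 16] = (10 17 16)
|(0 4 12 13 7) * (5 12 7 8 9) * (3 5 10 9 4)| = 8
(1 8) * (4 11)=(1 8)(4 11)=[0, 8, 2, 3, 11, 5, 6, 7, 1, 9, 10, 4]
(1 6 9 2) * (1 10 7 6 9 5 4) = (1 9 2 10 7 6 5 4) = [0, 9, 10, 3, 1, 4, 5, 6, 8, 2, 7]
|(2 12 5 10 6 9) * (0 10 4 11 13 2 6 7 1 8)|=|(0 10 7 1 8)(2 12 5 4 11 13)(6 9)|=30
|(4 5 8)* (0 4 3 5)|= |(0 4)(3 5 8)|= 6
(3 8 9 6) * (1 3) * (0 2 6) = (0 2 6 1 3 8 9) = [2, 3, 6, 8, 4, 5, 1, 7, 9, 0]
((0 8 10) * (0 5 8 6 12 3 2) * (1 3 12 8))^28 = (12)(0 5)(1 6)(2 10)(3 8) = ((12)(0 6 8 10 5 1 3 2))^28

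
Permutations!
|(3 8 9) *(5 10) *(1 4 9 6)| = 6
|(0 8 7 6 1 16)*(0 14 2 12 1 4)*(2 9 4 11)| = |(0 8 7 6 11 2 12 1 16 14 9 4)| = 12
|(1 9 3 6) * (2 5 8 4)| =|(1 9 3 6)(2 5 8 4)| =4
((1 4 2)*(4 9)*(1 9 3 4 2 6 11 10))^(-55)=(1 10 11 6 4 3)(2 9)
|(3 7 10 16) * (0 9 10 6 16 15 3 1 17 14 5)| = 12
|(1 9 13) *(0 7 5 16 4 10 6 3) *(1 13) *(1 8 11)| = 8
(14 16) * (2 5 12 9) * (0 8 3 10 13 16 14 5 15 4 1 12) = (0 8 3 10 13 16 5)(1 12 9 2 15 4) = [8, 12, 15, 10, 1, 0, 6, 7, 3, 2, 13, 11, 9, 16, 14, 4, 5]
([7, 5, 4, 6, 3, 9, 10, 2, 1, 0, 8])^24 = (0 2 3 10 1 9 7 4 6 8 5)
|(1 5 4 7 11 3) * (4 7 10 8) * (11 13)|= 6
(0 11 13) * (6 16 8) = (0 11 13)(6 16 8) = [11, 1, 2, 3, 4, 5, 16, 7, 6, 9, 10, 13, 12, 0, 14, 15, 8]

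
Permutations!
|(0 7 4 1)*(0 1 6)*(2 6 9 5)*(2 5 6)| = 5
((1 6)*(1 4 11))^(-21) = (1 11 4 6)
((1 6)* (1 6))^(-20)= ((6))^(-20)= (6)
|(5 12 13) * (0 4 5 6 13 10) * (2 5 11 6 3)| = 10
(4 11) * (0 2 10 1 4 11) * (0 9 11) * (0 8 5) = (0 2 10 1 4 9 11 8 5) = [2, 4, 10, 3, 9, 0, 6, 7, 5, 11, 1, 8]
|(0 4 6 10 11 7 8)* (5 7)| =|(0 4 6 10 11 5 7 8)| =8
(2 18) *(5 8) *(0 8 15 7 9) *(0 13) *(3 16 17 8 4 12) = (0 4 12 3 16 17 8 5 15 7 9 13)(2 18) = [4, 1, 18, 16, 12, 15, 6, 9, 5, 13, 10, 11, 3, 0, 14, 7, 17, 8, 2]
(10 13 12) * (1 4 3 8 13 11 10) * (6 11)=(1 4 3 8 13 12)(6 11 10)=[0, 4, 2, 8, 3, 5, 11, 7, 13, 9, 6, 10, 1, 12]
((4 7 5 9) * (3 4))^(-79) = (3 4 7 5 9)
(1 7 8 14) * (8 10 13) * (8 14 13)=[0, 7, 2, 3, 4, 5, 6, 10, 13, 9, 8, 11, 12, 14, 1]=(1 7 10 8 13 14)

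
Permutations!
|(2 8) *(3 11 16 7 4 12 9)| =|(2 8)(3 11 16 7 4 12 9)| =14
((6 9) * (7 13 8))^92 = (7 8 13) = ((6 9)(7 13 8))^92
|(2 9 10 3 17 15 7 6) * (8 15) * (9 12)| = |(2 12 9 10 3 17 8 15 7 6)| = 10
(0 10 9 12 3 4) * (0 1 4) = (0 10 9 12 3)(1 4) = [10, 4, 2, 0, 1, 5, 6, 7, 8, 12, 9, 11, 3]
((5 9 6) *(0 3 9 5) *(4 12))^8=((0 3 9 6)(4 12))^8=(12)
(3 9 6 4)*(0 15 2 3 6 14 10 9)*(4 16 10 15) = [4, 1, 3, 0, 6, 5, 16, 7, 8, 14, 9, 11, 12, 13, 15, 2, 10] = (0 4 6 16 10 9 14 15 2 3)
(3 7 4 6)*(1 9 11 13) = (1 9 11 13)(3 7 4 6) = [0, 9, 2, 7, 6, 5, 3, 4, 8, 11, 10, 13, 12, 1]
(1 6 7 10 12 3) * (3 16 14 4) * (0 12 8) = [12, 6, 2, 1, 3, 5, 7, 10, 0, 9, 8, 11, 16, 13, 4, 15, 14] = (0 12 16 14 4 3 1 6 7 10 8)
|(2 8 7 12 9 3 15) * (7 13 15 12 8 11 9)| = |(2 11 9 3 12 7 8 13 15)| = 9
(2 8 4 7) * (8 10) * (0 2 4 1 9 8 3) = [2, 9, 10, 0, 7, 5, 6, 4, 1, 8, 3] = (0 2 10 3)(1 9 8)(4 7)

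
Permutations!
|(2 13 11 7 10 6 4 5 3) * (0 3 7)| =|(0 3 2 13 11)(4 5 7 10 6)| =5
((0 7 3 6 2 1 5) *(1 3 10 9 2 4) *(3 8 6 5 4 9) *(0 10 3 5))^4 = ((0 7 3)(1 4)(2 8 6 9)(5 10))^4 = (10)(0 7 3)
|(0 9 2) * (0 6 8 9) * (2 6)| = 3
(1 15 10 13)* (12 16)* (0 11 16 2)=[11, 15, 0, 3, 4, 5, 6, 7, 8, 9, 13, 16, 2, 1, 14, 10, 12]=(0 11 16 12 2)(1 15 10 13)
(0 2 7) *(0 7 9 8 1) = (0 2 9 8 1) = [2, 0, 9, 3, 4, 5, 6, 7, 1, 8]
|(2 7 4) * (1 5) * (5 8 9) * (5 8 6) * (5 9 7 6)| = |(1 5)(2 6 9 8 7 4)| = 6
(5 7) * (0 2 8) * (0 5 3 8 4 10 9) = (0 2 4 10 9)(3 8 5 7) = [2, 1, 4, 8, 10, 7, 6, 3, 5, 0, 9]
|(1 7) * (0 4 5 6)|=4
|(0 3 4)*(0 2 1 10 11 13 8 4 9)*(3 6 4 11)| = |(0 6 4 2 1 10 3 9)(8 11 13)| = 24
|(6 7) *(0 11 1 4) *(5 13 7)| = 4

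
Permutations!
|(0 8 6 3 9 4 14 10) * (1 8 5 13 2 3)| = |(0 5 13 2 3 9 4 14 10)(1 8 6)| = 9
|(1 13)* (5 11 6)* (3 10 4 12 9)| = 30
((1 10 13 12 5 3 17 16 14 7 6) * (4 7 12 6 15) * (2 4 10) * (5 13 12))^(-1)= ((1 2 4 7 15 10 12 13 6)(3 17 16 14 5))^(-1)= (1 6 13 12 10 15 7 4 2)(3 5 14 16 17)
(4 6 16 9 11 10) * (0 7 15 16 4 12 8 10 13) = (0 7 15 16 9 11 13)(4 6)(8 10 12) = [7, 1, 2, 3, 6, 5, 4, 15, 10, 11, 12, 13, 8, 0, 14, 16, 9]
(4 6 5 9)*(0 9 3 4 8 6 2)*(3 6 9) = (0 3 4 2)(5 6)(8 9) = [3, 1, 0, 4, 2, 6, 5, 7, 9, 8]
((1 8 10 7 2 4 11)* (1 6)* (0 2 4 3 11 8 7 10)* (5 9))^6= ((0 2 3 11 6 1 7 4 8)(5 9))^6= (0 7 11)(1 3 8)(2 4 6)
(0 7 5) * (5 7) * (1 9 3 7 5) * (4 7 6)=(0 1 9 3 6 4 7 5)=[1, 9, 2, 6, 7, 0, 4, 5, 8, 3]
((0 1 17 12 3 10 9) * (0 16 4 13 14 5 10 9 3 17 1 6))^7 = (0 6)(3 10 5 14 13 4 16 9)(12 17) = ((0 6)(3 9 16 4 13 14 5 10)(12 17))^7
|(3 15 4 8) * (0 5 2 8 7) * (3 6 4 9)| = 21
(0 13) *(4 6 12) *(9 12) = (0 13)(4 6 9 12) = [13, 1, 2, 3, 6, 5, 9, 7, 8, 12, 10, 11, 4, 0]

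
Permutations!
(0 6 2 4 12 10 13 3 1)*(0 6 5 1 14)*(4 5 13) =(0 13 3 14)(1 6 2 5)(4 12 10) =[13, 6, 5, 14, 12, 1, 2, 7, 8, 9, 4, 11, 10, 3, 0]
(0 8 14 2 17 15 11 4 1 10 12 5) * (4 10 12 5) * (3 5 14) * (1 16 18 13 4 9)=(0 8 3 5)(1 12 9)(2 17 15 11 10 14)(4 16 18 13)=[8, 12, 17, 5, 16, 0, 6, 7, 3, 1, 14, 10, 9, 4, 2, 11, 18, 15, 13]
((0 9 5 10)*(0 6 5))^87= ((0 9)(5 10 6))^87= (10)(0 9)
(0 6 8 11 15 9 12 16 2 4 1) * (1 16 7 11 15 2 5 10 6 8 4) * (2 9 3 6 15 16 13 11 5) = (0 8 16 2 1)(3 6 4 13 11 9 12 7 5 10 15) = [8, 0, 1, 6, 13, 10, 4, 5, 16, 12, 15, 9, 7, 11, 14, 3, 2]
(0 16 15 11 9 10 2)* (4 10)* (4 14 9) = (0 16 15 11 4 10 2)(9 14) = [16, 1, 0, 3, 10, 5, 6, 7, 8, 14, 2, 4, 12, 13, 9, 11, 15]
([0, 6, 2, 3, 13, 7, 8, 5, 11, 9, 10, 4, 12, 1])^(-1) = [0, 13, 2, 3, 11, 7, 1, 5, 6, 9, 10, 8, 12, 4]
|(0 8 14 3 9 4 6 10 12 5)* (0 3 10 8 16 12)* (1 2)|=|(0 16 12 5 3 9 4 6 8 14 10)(1 2)|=22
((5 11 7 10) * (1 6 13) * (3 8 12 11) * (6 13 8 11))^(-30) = (13)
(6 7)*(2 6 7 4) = (7)(2 6 4) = [0, 1, 6, 3, 2, 5, 4, 7]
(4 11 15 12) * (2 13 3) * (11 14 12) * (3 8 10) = (2 13 8 10 3)(4 14 12)(11 15) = [0, 1, 13, 2, 14, 5, 6, 7, 10, 9, 3, 15, 4, 8, 12, 11]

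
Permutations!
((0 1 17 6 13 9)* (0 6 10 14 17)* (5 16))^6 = (17)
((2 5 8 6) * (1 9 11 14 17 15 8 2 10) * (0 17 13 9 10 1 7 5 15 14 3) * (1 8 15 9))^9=(0 9 7 13)(1 17 11 5)(2 10 14 3)(6 8)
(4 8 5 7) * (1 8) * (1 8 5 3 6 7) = (1 5)(3 6 7 4 8) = [0, 5, 2, 6, 8, 1, 7, 4, 3]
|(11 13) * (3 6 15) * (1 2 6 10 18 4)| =8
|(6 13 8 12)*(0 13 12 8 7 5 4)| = 10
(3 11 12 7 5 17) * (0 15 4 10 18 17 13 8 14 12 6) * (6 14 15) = (0 6)(3 11 14 12 7 5 13 8 15 4 10 18 17) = [6, 1, 2, 11, 10, 13, 0, 5, 15, 9, 18, 14, 7, 8, 12, 4, 16, 3, 17]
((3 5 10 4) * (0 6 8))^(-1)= (0 8 6)(3 4 10 5)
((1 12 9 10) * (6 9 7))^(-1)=(1 10 9 6 7 12)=((1 12 7 6 9 10))^(-1)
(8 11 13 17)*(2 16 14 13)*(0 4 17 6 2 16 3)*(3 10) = (0 4 17 8 11 16 14 13 6 2 10 3) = [4, 1, 10, 0, 17, 5, 2, 7, 11, 9, 3, 16, 12, 6, 13, 15, 14, 8]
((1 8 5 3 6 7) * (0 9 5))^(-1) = (0 8 1 7 6 3 5 9)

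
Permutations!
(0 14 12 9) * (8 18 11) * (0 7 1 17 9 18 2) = [14, 17, 0, 3, 4, 5, 6, 1, 2, 7, 10, 8, 18, 13, 12, 15, 16, 9, 11] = (0 14 12 18 11 8 2)(1 17 9 7)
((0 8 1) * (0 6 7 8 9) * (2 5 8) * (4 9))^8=((0 4 9)(1 6 7 2 5 8))^8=(0 9 4)(1 7 5)(2 8 6)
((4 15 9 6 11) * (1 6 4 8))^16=((1 6 11 8)(4 15 9))^16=(4 15 9)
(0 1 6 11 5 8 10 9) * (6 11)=(0 1 11 5 8 10 9)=[1, 11, 2, 3, 4, 8, 6, 7, 10, 0, 9, 5]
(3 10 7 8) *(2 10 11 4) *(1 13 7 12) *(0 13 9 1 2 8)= [13, 9, 10, 11, 8, 5, 6, 0, 3, 1, 12, 4, 2, 7]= (0 13 7)(1 9)(2 10 12)(3 11 4 8)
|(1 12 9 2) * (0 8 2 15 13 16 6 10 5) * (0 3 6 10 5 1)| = 21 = |(0 8 2)(1 12 9 15 13 16 10)(3 6 5)|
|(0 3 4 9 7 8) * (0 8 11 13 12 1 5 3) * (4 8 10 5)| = 28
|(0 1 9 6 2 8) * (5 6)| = 7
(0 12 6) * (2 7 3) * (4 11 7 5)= (0 12 6)(2 5 4 11 7 3)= [12, 1, 5, 2, 11, 4, 0, 3, 8, 9, 10, 7, 6]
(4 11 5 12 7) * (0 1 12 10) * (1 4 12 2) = [4, 2, 1, 3, 11, 10, 6, 12, 8, 9, 0, 5, 7] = (0 4 11 5 10)(1 2)(7 12)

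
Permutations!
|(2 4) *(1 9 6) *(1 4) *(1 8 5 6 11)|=15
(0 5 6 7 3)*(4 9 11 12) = (0 5 6 7 3)(4 9 11 12) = [5, 1, 2, 0, 9, 6, 7, 3, 8, 11, 10, 12, 4]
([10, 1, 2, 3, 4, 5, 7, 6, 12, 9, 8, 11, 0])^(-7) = (0 10 8 12)(6 7)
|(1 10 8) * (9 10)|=|(1 9 10 8)|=4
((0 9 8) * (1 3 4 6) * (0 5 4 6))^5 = (9)(1 6 3)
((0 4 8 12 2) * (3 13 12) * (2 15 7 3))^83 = (0 2 8 4)(3 15 13 7 12)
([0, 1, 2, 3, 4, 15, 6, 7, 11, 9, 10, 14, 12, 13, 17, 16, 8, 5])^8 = [0, 1, 2, 3, 4, 15, 6, 7, 11, 9, 10, 14, 12, 13, 17, 16, 8, 5]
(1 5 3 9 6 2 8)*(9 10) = [0, 5, 8, 10, 4, 3, 2, 7, 1, 6, 9] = (1 5 3 10 9 6 2 8)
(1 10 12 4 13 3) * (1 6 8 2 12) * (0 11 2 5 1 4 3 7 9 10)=(0 11 2 12 3 6 8 5 1)(4 13 7 9 10)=[11, 0, 12, 6, 13, 1, 8, 9, 5, 10, 4, 2, 3, 7]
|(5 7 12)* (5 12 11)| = 3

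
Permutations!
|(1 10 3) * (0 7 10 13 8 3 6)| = |(0 7 10 6)(1 13 8 3)| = 4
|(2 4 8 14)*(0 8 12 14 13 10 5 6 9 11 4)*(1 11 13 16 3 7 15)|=|(0 8 16 3 7 15 1 11 4 12 14 2)(5 6 9 13 10)|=60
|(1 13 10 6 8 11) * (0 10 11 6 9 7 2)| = |(0 10 9 7 2)(1 13 11)(6 8)| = 30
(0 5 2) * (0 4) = (0 5 2 4) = [5, 1, 4, 3, 0, 2]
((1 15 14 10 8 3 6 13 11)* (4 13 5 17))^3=(1 10 6 4)(3 17 11 14)(5 13 15 8)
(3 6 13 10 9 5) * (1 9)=[0, 9, 2, 6, 4, 3, 13, 7, 8, 5, 1, 11, 12, 10]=(1 9 5 3 6 13 10)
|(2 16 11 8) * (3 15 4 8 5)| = 8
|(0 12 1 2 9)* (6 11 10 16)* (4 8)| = |(0 12 1 2 9)(4 8)(6 11 10 16)| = 20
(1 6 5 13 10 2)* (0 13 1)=(0 13 10 2)(1 6 5)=[13, 6, 0, 3, 4, 1, 5, 7, 8, 9, 2, 11, 12, 10]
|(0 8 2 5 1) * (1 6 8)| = 4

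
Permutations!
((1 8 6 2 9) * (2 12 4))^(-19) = ((1 8 6 12 4 2 9))^(-19) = (1 6 4 9 8 12 2)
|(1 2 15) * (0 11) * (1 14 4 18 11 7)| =|(0 7 1 2 15 14 4 18 11)| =9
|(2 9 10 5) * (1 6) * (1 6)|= 4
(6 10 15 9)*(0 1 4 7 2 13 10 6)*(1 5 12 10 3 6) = (0 5 12 10 15 9)(1 4 7 2 13 3 6) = [5, 4, 13, 6, 7, 12, 1, 2, 8, 0, 15, 11, 10, 3, 14, 9]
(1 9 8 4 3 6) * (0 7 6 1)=(0 7 6)(1 9 8 4 3)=[7, 9, 2, 1, 3, 5, 0, 6, 4, 8]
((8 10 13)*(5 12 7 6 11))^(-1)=(5 11 6 7 12)(8 13 10)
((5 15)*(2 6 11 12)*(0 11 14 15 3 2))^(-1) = ((0 11 12)(2 6 14 15 5 3))^(-1) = (0 12 11)(2 3 5 15 14 6)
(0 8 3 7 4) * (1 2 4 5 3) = (0 8 1 2 4)(3 7 5) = [8, 2, 4, 7, 0, 3, 6, 5, 1]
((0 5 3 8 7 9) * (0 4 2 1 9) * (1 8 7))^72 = ((0 5 3 7)(1 9 4 2 8))^72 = (1 4 8 9 2)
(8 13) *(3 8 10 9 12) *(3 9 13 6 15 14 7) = (3 8 6 15 14 7)(9 12)(10 13) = [0, 1, 2, 8, 4, 5, 15, 3, 6, 12, 13, 11, 9, 10, 7, 14]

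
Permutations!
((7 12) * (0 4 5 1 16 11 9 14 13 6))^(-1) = (0 6 13 14 9 11 16 1 5 4)(7 12)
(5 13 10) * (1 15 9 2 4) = (1 15 9 2 4)(5 13 10) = [0, 15, 4, 3, 1, 13, 6, 7, 8, 2, 5, 11, 12, 10, 14, 9]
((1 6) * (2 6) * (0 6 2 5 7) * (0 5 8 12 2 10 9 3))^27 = (12)(5 7) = ((0 6 1 8 12 2 10 9 3)(5 7))^27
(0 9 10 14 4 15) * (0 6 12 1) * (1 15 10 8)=(0 9 8 1)(4 10 14)(6 12 15)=[9, 0, 2, 3, 10, 5, 12, 7, 1, 8, 14, 11, 15, 13, 4, 6]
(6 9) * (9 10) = [0, 1, 2, 3, 4, 5, 10, 7, 8, 6, 9] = (6 10 9)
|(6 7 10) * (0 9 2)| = 3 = |(0 9 2)(6 7 10)|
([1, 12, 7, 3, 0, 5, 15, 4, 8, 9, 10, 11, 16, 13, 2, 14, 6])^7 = [2, 7, 6, 3, 14, 5, 1, 15, 8, 9, 10, 11, 4, 13, 16, 12, 0]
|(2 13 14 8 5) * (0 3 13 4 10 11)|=10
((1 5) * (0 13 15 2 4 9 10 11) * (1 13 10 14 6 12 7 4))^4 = ((0 10 11)(1 5 13 15 2)(4 9 14 6 12 7))^4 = (0 10 11)(1 2 15 13 5)(4 12 14)(6 9 7)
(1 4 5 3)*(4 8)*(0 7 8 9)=[7, 9, 2, 1, 5, 3, 6, 8, 4, 0]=(0 7 8 4 5 3 1 9)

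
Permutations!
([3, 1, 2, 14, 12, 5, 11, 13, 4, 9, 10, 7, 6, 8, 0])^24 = (14)(4 11 8 6 13 12 7)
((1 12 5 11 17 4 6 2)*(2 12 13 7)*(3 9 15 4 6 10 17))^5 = (1 13 7 2)(3 17)(4 5)(6 9)(10 11)(12 15)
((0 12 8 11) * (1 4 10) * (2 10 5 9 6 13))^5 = ((0 12 8 11)(1 4 5 9 6 13 2 10))^5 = (0 12 8 11)(1 13 5 10 6 4 2 9)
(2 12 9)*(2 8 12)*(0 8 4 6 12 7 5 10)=(0 8 7 5 10)(4 6 12 9)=[8, 1, 2, 3, 6, 10, 12, 5, 7, 4, 0, 11, 9]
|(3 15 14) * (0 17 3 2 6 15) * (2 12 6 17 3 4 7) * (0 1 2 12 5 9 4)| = 40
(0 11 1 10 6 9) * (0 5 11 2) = (0 2)(1 10 6 9 5 11) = [2, 10, 0, 3, 4, 11, 9, 7, 8, 5, 6, 1]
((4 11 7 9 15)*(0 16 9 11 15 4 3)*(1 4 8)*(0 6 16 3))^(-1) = (0 15 4 1 8 9 16 6 3)(7 11)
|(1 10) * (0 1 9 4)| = |(0 1 10 9 4)| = 5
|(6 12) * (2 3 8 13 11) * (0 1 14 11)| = |(0 1 14 11 2 3 8 13)(6 12)| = 8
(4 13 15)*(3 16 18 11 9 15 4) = (3 16 18 11 9 15)(4 13) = [0, 1, 2, 16, 13, 5, 6, 7, 8, 15, 10, 9, 12, 4, 14, 3, 18, 17, 11]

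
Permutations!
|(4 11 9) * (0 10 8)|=3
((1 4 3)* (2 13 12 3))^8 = (1 2 12)(3 4 13)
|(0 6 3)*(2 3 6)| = 3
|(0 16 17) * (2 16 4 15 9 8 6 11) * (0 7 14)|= 12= |(0 4 15 9 8 6 11 2 16 17 7 14)|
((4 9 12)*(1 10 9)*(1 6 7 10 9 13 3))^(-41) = ((1 9 12 4 6 7 10 13 3))^(-41) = (1 6 3 4 13 12 10 9 7)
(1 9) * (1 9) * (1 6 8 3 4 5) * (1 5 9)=(1 6 8 3 4 9)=[0, 6, 2, 4, 9, 5, 8, 7, 3, 1]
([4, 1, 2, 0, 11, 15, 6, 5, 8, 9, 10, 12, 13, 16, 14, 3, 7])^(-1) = [3, 1, 2, 15, 0, 7, 6, 16, 8, 9, 10, 4, 11, 12, 14, 5, 13]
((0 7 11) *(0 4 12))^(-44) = ((0 7 11 4 12))^(-44) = (0 7 11 4 12)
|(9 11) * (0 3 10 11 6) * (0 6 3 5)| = 4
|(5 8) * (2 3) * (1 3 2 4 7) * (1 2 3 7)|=|(1 7 2 3 4)(5 8)|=10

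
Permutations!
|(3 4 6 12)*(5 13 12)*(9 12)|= |(3 4 6 5 13 9 12)|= 7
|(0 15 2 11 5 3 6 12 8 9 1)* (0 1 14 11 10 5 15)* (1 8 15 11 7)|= 35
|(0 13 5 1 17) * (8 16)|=10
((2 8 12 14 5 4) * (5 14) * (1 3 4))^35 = (14)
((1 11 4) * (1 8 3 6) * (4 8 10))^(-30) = (11)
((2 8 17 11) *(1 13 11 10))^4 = (1 8 13 17 11 10 2)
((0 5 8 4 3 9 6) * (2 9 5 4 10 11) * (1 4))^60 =(0 8 6 5 9 3 2 4 11 1 10)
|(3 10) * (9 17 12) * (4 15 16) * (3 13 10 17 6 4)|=8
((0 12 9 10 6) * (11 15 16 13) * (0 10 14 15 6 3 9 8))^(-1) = (0 8 12)(3 10 6 11 13 16 15 14 9)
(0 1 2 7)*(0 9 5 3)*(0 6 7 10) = (0 1 2 10)(3 6 7 9 5) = [1, 2, 10, 6, 4, 3, 7, 9, 8, 5, 0]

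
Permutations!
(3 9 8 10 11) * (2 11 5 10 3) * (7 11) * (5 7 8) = [0, 1, 8, 9, 4, 10, 6, 11, 3, 5, 7, 2] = (2 8 3 9 5 10 7 11)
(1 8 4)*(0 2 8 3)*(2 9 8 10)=[9, 3, 10, 0, 1, 5, 6, 7, 4, 8, 2]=(0 9 8 4 1 3)(2 10)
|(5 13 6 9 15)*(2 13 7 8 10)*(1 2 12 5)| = 30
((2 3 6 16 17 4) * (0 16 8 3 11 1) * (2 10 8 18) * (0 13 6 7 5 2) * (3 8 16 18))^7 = (0 18)(1 11 2 5 7 3 6 13)(4 17 16 10)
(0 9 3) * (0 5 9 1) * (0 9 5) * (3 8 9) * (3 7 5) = (0 1 7 5 3)(8 9) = [1, 7, 2, 0, 4, 3, 6, 5, 9, 8]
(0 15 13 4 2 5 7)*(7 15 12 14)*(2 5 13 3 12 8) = (0 8 2 13 4 5 15 3 12 14 7) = [8, 1, 13, 12, 5, 15, 6, 0, 2, 9, 10, 11, 14, 4, 7, 3]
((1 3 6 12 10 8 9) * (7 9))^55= (1 9 7 8 10 12 6 3)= ((1 3 6 12 10 8 7 9))^55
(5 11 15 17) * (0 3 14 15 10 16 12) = (0 3 14 15 17 5 11 10 16 12) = [3, 1, 2, 14, 4, 11, 6, 7, 8, 9, 16, 10, 0, 13, 15, 17, 12, 5]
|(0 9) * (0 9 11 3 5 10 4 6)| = 7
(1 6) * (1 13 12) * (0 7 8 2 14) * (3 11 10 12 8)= [7, 6, 14, 11, 4, 5, 13, 3, 2, 9, 12, 10, 1, 8, 0]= (0 7 3 11 10 12 1 6 13 8 2 14)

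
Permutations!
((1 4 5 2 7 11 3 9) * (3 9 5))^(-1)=((1 4 3 5 2 7 11 9))^(-1)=(1 9 11 7 2 5 3 4)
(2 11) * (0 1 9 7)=(0 1 9 7)(2 11)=[1, 9, 11, 3, 4, 5, 6, 0, 8, 7, 10, 2]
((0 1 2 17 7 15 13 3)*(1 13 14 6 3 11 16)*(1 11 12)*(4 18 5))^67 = ((0 13 12 1 2 17 7 15 14 6 3)(4 18 5)(11 16))^67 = (0 13 12 1 2 17 7 15 14 6 3)(4 18 5)(11 16)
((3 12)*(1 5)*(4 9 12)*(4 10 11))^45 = (1 5)(3 4)(9 10)(11 12)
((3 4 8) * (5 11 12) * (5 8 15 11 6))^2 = ((3 4 15 11 12 8)(5 6))^2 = (3 15 12)(4 11 8)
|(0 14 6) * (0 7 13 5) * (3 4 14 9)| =|(0 9 3 4 14 6 7 13 5)| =9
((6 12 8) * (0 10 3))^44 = ((0 10 3)(6 12 8))^44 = (0 3 10)(6 8 12)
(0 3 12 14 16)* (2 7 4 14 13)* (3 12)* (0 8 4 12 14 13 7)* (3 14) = (0 3 14 16 8 4 13 2)(7 12) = [3, 1, 0, 14, 13, 5, 6, 12, 4, 9, 10, 11, 7, 2, 16, 15, 8]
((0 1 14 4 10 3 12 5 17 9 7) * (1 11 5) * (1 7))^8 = (0 10 9)(1 11 3)(4 17 7)(5 12 14)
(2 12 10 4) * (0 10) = (0 10 4 2 12) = [10, 1, 12, 3, 2, 5, 6, 7, 8, 9, 4, 11, 0]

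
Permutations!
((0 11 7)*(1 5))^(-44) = (0 11 7)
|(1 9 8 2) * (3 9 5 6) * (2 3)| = 12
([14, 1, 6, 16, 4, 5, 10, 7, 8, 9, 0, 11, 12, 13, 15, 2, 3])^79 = (0 14 15 2 6 10)(3 16)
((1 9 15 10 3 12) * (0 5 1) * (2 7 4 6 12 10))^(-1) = (0 12 6 4 7 2 15 9 1 5)(3 10)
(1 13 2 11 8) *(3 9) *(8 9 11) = [0, 13, 8, 11, 4, 5, 6, 7, 1, 3, 10, 9, 12, 2] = (1 13 2 8)(3 11 9)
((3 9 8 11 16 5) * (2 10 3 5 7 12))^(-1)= ((2 10 3 9 8 11 16 7 12))^(-1)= (2 12 7 16 11 8 9 3 10)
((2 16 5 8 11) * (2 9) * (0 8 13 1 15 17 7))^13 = ((0 8 11 9 2 16 5 13 1 15 17 7))^13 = (0 8 11 9 2 16 5 13 1 15 17 7)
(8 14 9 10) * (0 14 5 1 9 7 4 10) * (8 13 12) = (0 14 7 4 10 13 12 8 5 1 9) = [14, 9, 2, 3, 10, 1, 6, 4, 5, 0, 13, 11, 8, 12, 7]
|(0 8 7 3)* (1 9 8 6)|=|(0 6 1 9 8 7 3)|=7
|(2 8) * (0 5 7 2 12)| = |(0 5 7 2 8 12)| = 6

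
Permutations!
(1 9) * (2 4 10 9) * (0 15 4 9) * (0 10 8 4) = (0 15)(1 2 9)(4 8) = [15, 2, 9, 3, 8, 5, 6, 7, 4, 1, 10, 11, 12, 13, 14, 0]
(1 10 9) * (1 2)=[0, 10, 1, 3, 4, 5, 6, 7, 8, 2, 9]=(1 10 9 2)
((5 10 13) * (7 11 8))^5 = (5 13 10)(7 8 11)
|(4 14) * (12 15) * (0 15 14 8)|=|(0 15 12 14 4 8)|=6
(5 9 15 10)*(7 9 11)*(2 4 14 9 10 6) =(2 4 14 9 15 6)(5 11 7 10) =[0, 1, 4, 3, 14, 11, 2, 10, 8, 15, 5, 7, 12, 13, 9, 6]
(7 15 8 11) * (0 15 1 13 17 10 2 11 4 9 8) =[15, 13, 11, 3, 9, 5, 6, 1, 4, 8, 2, 7, 12, 17, 14, 0, 16, 10] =(0 15)(1 13 17 10 2 11 7)(4 9 8)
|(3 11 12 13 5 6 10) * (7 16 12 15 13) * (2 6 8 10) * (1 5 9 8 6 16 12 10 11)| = |(1 5 6 2 16 10 3)(7 12)(8 11 15 13 9)| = 70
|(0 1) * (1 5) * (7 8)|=|(0 5 1)(7 8)|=6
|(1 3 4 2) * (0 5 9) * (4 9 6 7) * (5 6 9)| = 9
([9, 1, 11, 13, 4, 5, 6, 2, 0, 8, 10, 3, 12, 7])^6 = (2 11 3 13 7)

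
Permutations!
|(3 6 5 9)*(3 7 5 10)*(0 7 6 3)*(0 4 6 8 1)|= 6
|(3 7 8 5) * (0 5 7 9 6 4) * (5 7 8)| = |(0 7 5 3 9 6 4)| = 7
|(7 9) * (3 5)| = |(3 5)(7 9)| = 2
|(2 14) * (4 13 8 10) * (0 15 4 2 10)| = 15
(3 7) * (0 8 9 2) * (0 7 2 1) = (0 8 9 1)(2 7 3) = [8, 0, 7, 2, 4, 5, 6, 3, 9, 1]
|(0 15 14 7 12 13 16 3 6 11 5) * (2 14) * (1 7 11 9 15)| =14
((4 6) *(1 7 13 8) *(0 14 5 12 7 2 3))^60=(14)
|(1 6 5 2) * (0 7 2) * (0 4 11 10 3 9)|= 11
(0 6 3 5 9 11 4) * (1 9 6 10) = [10, 9, 2, 5, 0, 6, 3, 7, 8, 11, 1, 4] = (0 10 1 9 11 4)(3 5 6)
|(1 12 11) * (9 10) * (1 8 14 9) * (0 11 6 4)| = 10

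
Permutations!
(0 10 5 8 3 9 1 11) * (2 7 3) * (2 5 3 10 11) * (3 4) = (0 11)(1 2 7 10 4 3 9)(5 8) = [11, 2, 7, 9, 3, 8, 6, 10, 5, 1, 4, 0]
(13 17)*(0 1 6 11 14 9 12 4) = (0 1 6 11 14 9 12 4)(13 17) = [1, 6, 2, 3, 0, 5, 11, 7, 8, 12, 10, 14, 4, 17, 9, 15, 16, 13]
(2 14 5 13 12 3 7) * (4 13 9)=(2 14 5 9 4 13 12 3 7)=[0, 1, 14, 7, 13, 9, 6, 2, 8, 4, 10, 11, 3, 12, 5]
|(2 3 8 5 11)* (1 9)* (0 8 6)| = 14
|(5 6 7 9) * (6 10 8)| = 6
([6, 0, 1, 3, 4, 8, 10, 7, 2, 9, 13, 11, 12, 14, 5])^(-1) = [1, 2, 8, 3, 4, 14, 0, 7, 5, 9, 6, 11, 12, 10, 13]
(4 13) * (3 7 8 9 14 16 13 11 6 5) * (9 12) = (3 7 8 12 9 14 16 13 4 11 6 5) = [0, 1, 2, 7, 11, 3, 5, 8, 12, 14, 10, 6, 9, 4, 16, 15, 13]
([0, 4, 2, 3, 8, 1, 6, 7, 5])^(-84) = [0, 1, 2, 3, 4, 5, 6, 7, 8]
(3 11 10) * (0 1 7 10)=[1, 7, 2, 11, 4, 5, 6, 10, 8, 9, 3, 0]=(0 1 7 10 3 11)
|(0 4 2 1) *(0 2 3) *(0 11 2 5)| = |(0 4 3 11 2 1 5)| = 7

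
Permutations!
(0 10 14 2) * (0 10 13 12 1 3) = (0 13 12 1 3)(2 10 14) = [13, 3, 10, 0, 4, 5, 6, 7, 8, 9, 14, 11, 1, 12, 2]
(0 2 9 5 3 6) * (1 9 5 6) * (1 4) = (0 2 5 3 4 1 9 6) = [2, 9, 5, 4, 1, 3, 0, 7, 8, 6]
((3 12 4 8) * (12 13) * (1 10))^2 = (3 12 8 13 4)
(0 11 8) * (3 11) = (0 3 11 8) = [3, 1, 2, 11, 4, 5, 6, 7, 0, 9, 10, 8]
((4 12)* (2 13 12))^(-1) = (2 4 12 13)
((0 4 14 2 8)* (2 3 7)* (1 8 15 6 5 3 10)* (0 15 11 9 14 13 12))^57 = (0 4 13 12)(1 9 7 6)(2 5 8 14)(3 15 10 11) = ((0 4 13 12)(1 8 15 6 5 3 7 2 11 9 14 10))^57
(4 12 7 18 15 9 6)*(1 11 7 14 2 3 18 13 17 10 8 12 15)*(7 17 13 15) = (1 11 17 10 8 12 14 2 3 18)(4 7 15 9 6) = [0, 11, 3, 18, 7, 5, 4, 15, 12, 6, 8, 17, 14, 13, 2, 9, 16, 10, 1]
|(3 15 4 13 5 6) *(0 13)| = |(0 13 5 6 3 15 4)| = 7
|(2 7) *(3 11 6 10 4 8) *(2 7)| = |(3 11 6 10 4 8)| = 6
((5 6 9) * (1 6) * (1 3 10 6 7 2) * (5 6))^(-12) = ((1 7 2)(3 10 5)(6 9))^(-12) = (10)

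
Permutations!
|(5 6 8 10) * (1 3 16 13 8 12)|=9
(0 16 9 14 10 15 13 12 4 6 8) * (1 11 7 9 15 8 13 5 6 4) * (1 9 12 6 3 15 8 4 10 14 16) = (0 1 11 7 12 9 16 8)(3 15 5)(4 10)(6 13) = [1, 11, 2, 15, 10, 3, 13, 12, 0, 16, 4, 7, 9, 6, 14, 5, 8]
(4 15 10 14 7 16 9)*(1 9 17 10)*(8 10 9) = (1 8 10 14 7 16 17 9 4 15) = [0, 8, 2, 3, 15, 5, 6, 16, 10, 4, 14, 11, 12, 13, 7, 1, 17, 9]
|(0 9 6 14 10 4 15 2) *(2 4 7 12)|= 8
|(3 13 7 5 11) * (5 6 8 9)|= |(3 13 7 6 8 9 5 11)|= 8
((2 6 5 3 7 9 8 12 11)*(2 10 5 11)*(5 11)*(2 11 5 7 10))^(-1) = (2 11 12 8 9 7 6)(3 5 10)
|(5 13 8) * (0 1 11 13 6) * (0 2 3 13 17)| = |(0 1 11 17)(2 3 13 8 5 6)| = 12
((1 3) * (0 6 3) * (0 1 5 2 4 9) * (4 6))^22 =((0 4 9)(2 6 3 5))^22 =(0 4 9)(2 3)(5 6)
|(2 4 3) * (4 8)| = 4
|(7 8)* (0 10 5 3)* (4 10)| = |(0 4 10 5 3)(7 8)| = 10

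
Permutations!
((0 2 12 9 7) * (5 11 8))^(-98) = (0 12 7 2 9)(5 11 8)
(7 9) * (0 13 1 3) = [13, 3, 2, 0, 4, 5, 6, 9, 8, 7, 10, 11, 12, 1] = (0 13 1 3)(7 9)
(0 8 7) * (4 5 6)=(0 8 7)(4 5 6)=[8, 1, 2, 3, 5, 6, 4, 0, 7]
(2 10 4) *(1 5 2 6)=(1 5 2 10 4 6)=[0, 5, 10, 3, 6, 2, 1, 7, 8, 9, 4]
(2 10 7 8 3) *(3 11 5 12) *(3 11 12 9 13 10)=[0, 1, 3, 2, 4, 9, 6, 8, 12, 13, 7, 5, 11, 10]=(2 3)(5 9 13 10 7 8 12 11)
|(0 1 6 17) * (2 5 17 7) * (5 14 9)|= 9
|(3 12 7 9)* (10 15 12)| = 6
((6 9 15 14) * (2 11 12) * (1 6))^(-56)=((1 6 9 15 14)(2 11 12))^(-56)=(1 14 15 9 6)(2 11 12)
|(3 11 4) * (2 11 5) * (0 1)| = |(0 1)(2 11 4 3 5)| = 10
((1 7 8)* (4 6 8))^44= (1 8 6 4 7)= ((1 7 4 6 8))^44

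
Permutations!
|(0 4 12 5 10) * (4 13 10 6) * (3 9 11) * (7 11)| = |(0 13 10)(3 9 7 11)(4 12 5 6)| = 12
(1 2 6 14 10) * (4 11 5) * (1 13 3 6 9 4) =(1 2 9 4 11 5)(3 6 14 10 13) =[0, 2, 9, 6, 11, 1, 14, 7, 8, 4, 13, 5, 12, 3, 10]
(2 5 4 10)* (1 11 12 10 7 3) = (1 11 12 10 2 5 4 7 3) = [0, 11, 5, 1, 7, 4, 6, 3, 8, 9, 2, 12, 10]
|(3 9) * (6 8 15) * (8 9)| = |(3 8 15 6 9)| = 5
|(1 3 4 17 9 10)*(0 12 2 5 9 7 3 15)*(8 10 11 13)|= |(0 12 2 5 9 11 13 8 10 1 15)(3 4 17 7)|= 44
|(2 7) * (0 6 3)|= |(0 6 3)(2 7)|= 6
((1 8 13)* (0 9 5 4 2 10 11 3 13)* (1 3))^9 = (3 13)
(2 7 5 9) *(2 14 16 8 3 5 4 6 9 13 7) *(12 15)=[0, 1, 2, 5, 6, 13, 9, 4, 3, 14, 10, 11, 15, 7, 16, 12, 8]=(3 5 13 7 4 6 9 14 16 8)(12 15)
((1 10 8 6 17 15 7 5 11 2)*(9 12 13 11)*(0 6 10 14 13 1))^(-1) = ((0 6 17 15 7 5 9 12 1 14 13 11 2)(8 10))^(-1) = (0 2 11 13 14 1 12 9 5 7 15 17 6)(8 10)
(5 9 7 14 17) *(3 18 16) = (3 18 16)(5 9 7 14 17) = [0, 1, 2, 18, 4, 9, 6, 14, 8, 7, 10, 11, 12, 13, 17, 15, 3, 5, 16]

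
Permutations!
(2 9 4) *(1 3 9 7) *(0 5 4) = (0 5 4 2 7 1 3 9) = [5, 3, 7, 9, 2, 4, 6, 1, 8, 0]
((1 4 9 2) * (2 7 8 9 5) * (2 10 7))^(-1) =(1 2 9 8 7 10 5 4)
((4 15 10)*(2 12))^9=(15)(2 12)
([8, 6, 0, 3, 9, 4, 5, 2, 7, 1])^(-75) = (9)(0 8 7 2)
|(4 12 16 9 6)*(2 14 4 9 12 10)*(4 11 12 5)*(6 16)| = 10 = |(2 14 11 12 6 9 16 5 4 10)|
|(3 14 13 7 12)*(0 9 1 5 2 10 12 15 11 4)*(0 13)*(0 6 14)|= 40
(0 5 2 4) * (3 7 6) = (0 5 2 4)(3 7 6) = [5, 1, 4, 7, 0, 2, 3, 6]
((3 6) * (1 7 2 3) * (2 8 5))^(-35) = (8)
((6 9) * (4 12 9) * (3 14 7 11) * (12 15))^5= (15)(3 14 7 11)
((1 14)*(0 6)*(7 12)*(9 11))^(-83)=((0 6)(1 14)(7 12)(9 11))^(-83)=(0 6)(1 14)(7 12)(9 11)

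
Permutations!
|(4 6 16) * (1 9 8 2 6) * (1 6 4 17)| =|(1 9 8 2 4 6 16 17)| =8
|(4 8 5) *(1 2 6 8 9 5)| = 12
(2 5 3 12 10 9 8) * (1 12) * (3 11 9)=[0, 12, 5, 1, 4, 11, 6, 7, 2, 8, 3, 9, 10]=(1 12 10 3)(2 5 11 9 8)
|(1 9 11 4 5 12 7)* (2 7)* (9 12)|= |(1 12 2 7)(4 5 9 11)|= 4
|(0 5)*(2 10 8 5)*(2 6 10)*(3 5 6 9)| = 12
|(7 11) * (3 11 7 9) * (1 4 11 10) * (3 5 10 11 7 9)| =|(1 4 7 9 5 10)(3 11)| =6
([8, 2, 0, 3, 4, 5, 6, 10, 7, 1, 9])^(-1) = [2, 9, 1, 3, 4, 5, 6, 8, 0, 10, 7]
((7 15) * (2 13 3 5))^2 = (15)(2 3)(5 13)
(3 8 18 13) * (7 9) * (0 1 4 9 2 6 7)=(0 1 4 9)(2 6 7)(3 8 18 13)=[1, 4, 6, 8, 9, 5, 7, 2, 18, 0, 10, 11, 12, 3, 14, 15, 16, 17, 13]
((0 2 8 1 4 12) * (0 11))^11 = (0 4 2 12 8 11 1)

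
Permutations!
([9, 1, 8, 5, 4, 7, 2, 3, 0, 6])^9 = (0 8 2 6 9)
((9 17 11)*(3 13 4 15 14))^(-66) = ((3 13 4 15 14)(9 17 11))^(-66) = (17)(3 14 15 4 13)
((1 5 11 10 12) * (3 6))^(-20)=(12)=((1 5 11 10 12)(3 6))^(-20)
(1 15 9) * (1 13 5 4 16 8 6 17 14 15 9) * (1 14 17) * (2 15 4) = (17)(1 9 13 5 2 15 14 4 16 8 6) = [0, 9, 15, 3, 16, 2, 1, 7, 6, 13, 10, 11, 12, 5, 4, 14, 8, 17]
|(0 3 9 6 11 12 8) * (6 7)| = 8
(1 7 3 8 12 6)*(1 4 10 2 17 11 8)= (1 7 3)(2 17 11 8 12 6 4 10)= [0, 7, 17, 1, 10, 5, 4, 3, 12, 9, 2, 8, 6, 13, 14, 15, 16, 11]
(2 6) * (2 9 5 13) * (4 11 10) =(2 6 9 5 13)(4 11 10) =[0, 1, 6, 3, 11, 13, 9, 7, 8, 5, 4, 10, 12, 2]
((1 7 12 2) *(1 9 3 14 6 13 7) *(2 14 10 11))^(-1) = (2 11 10 3 9)(6 14 12 7 13)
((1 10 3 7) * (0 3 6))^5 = (0 6 10 1 7 3)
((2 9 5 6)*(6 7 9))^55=((2 6)(5 7 9))^55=(2 6)(5 7 9)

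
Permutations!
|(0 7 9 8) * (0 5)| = 5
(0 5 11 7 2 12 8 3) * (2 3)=(0 5 11 7 3)(2 12 8)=[5, 1, 12, 0, 4, 11, 6, 3, 2, 9, 10, 7, 8]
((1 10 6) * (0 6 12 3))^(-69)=((0 6 1 10 12 3))^(-69)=(0 10)(1 3)(6 12)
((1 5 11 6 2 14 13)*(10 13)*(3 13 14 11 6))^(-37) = ((1 5 6 2 11 3 13)(10 14))^(-37) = (1 3 2 5 13 11 6)(10 14)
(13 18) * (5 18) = (5 18 13) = [0, 1, 2, 3, 4, 18, 6, 7, 8, 9, 10, 11, 12, 5, 14, 15, 16, 17, 13]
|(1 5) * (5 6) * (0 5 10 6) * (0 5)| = 2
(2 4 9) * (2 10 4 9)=(2 9 10 4)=[0, 1, 9, 3, 2, 5, 6, 7, 8, 10, 4]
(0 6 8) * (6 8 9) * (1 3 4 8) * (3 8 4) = (0 1 8)(6 9) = [1, 8, 2, 3, 4, 5, 9, 7, 0, 6]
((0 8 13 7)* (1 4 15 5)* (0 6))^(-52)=(15)(0 7 8 6 13)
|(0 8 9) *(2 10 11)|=|(0 8 9)(2 10 11)|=3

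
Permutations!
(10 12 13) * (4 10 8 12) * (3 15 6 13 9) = (3 15 6 13 8 12 9)(4 10) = [0, 1, 2, 15, 10, 5, 13, 7, 12, 3, 4, 11, 9, 8, 14, 6]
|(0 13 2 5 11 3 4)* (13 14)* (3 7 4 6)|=|(0 14 13 2 5 11 7 4)(3 6)|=8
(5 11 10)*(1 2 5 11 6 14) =(1 2 5 6 14)(10 11) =[0, 2, 5, 3, 4, 6, 14, 7, 8, 9, 11, 10, 12, 13, 1]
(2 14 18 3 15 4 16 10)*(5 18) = (2 14 5 18 3 15 4 16 10) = [0, 1, 14, 15, 16, 18, 6, 7, 8, 9, 2, 11, 12, 13, 5, 4, 10, 17, 3]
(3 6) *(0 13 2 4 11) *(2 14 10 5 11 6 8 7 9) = (0 13 14 10 5 11)(2 4 6 3 8 7 9) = [13, 1, 4, 8, 6, 11, 3, 9, 7, 2, 5, 0, 12, 14, 10]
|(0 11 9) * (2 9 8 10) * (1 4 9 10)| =6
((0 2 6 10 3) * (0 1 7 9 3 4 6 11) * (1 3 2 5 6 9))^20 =(0 4)(2 6)(5 9)(10 11) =((0 5 6 10 4 9 2 11)(1 7))^20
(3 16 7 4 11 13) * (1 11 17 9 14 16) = (1 11 13 3)(4 17 9 14 16 7) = [0, 11, 2, 1, 17, 5, 6, 4, 8, 14, 10, 13, 12, 3, 16, 15, 7, 9]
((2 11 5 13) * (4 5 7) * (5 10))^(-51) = (2 5 4 11 13 10 7)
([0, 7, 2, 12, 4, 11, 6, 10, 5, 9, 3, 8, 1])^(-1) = (1 12 3 10 7)(5 8 11)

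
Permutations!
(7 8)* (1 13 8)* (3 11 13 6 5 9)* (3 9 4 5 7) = [0, 6, 2, 11, 5, 4, 7, 1, 3, 9, 10, 13, 12, 8] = (1 6 7)(3 11 13 8)(4 5)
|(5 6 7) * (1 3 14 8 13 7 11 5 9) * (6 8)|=|(1 3 14 6 11 5 8 13 7 9)|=10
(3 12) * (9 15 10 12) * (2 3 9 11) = [0, 1, 3, 11, 4, 5, 6, 7, 8, 15, 12, 2, 9, 13, 14, 10] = (2 3 11)(9 15 10 12)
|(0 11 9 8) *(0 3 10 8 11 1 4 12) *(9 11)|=|(0 1 4 12)(3 10 8)|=12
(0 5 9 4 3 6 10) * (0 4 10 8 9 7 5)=(3 6 8 9 10 4)(5 7)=[0, 1, 2, 6, 3, 7, 8, 5, 9, 10, 4]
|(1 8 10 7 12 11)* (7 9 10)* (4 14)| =10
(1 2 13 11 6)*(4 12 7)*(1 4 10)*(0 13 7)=(0 13 11 6 4 12)(1 2 7 10)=[13, 2, 7, 3, 12, 5, 4, 10, 8, 9, 1, 6, 0, 11]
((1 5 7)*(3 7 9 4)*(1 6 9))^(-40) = (9)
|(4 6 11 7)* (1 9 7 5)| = |(1 9 7 4 6 11 5)| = 7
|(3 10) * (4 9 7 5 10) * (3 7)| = 3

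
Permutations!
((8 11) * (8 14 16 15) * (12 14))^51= ((8 11 12 14 16 15))^51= (8 14)(11 16)(12 15)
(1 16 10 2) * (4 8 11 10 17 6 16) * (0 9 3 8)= (0 9 3 8 11 10 2 1 4)(6 16 17)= [9, 4, 1, 8, 0, 5, 16, 7, 11, 3, 2, 10, 12, 13, 14, 15, 17, 6]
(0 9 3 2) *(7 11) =[9, 1, 0, 2, 4, 5, 6, 11, 8, 3, 10, 7] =(0 9 3 2)(7 11)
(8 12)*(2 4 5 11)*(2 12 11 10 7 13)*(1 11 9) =(1 11 12 8 9)(2 4 5 10 7 13) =[0, 11, 4, 3, 5, 10, 6, 13, 9, 1, 7, 12, 8, 2]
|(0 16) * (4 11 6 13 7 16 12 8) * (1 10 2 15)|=|(0 12 8 4 11 6 13 7 16)(1 10 2 15)|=36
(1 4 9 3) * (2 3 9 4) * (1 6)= [0, 2, 3, 6, 4, 5, 1, 7, 8, 9]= (9)(1 2 3 6)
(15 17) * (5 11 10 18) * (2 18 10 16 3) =(2 18 5 11 16 3)(15 17) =[0, 1, 18, 2, 4, 11, 6, 7, 8, 9, 10, 16, 12, 13, 14, 17, 3, 15, 5]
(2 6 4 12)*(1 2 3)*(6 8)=(1 2 8 6 4 12 3)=[0, 2, 8, 1, 12, 5, 4, 7, 6, 9, 10, 11, 3]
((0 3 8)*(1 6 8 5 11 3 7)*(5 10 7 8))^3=(0 8)(1 11 7 5 10 6 3)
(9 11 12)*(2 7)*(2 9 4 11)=(2 7 9)(4 11 12)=[0, 1, 7, 3, 11, 5, 6, 9, 8, 2, 10, 12, 4]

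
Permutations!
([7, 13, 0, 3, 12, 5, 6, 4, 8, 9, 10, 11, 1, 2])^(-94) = (0 1 7 13 4 2 12)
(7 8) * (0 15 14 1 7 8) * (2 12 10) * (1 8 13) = [15, 7, 12, 3, 4, 5, 6, 0, 13, 9, 2, 11, 10, 1, 8, 14] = (0 15 14 8 13 1 7)(2 12 10)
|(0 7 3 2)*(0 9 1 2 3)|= 6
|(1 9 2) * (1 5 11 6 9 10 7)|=|(1 10 7)(2 5 11 6 9)|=15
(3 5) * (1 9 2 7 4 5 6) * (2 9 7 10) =(1 7 4 5 3 6)(2 10) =[0, 7, 10, 6, 5, 3, 1, 4, 8, 9, 2]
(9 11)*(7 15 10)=[0, 1, 2, 3, 4, 5, 6, 15, 8, 11, 7, 9, 12, 13, 14, 10]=(7 15 10)(9 11)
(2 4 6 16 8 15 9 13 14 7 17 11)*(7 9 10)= [0, 1, 4, 3, 6, 5, 16, 17, 15, 13, 7, 2, 12, 14, 9, 10, 8, 11]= (2 4 6 16 8 15 10 7 17 11)(9 13 14)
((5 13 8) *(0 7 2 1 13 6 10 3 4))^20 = (0 3 6 8 1 7 4 10 5 13 2)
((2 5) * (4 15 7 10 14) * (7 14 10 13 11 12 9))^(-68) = ((2 5)(4 15 14)(7 13 11 12 9))^(-68) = (4 15 14)(7 11 9 13 12)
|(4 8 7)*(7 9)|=|(4 8 9 7)|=4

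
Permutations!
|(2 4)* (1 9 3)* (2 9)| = 5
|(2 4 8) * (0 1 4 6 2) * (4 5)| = 10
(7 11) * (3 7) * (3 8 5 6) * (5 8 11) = (11)(3 7 5 6) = [0, 1, 2, 7, 4, 6, 3, 5, 8, 9, 10, 11]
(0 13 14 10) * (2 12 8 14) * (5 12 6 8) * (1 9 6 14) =(0 13 2 14 10)(1 9 6 8)(5 12) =[13, 9, 14, 3, 4, 12, 8, 7, 1, 6, 0, 11, 5, 2, 10]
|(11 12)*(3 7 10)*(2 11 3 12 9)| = |(2 11 9)(3 7 10 12)| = 12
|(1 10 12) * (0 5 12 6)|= 6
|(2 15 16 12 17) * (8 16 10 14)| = |(2 15 10 14 8 16 12 17)| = 8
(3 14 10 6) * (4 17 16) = (3 14 10 6)(4 17 16) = [0, 1, 2, 14, 17, 5, 3, 7, 8, 9, 6, 11, 12, 13, 10, 15, 4, 16]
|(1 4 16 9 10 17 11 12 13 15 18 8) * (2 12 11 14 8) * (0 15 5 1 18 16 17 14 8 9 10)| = 18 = |(0 15 16 10 14 9)(1 4 17 8 18 2 12 13 5)|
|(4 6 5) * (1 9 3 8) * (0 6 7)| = |(0 6 5 4 7)(1 9 3 8)| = 20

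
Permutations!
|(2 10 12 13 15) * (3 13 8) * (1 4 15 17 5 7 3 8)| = |(1 4 15 2 10 12)(3 13 17 5 7)| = 30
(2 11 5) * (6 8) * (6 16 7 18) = (2 11 5)(6 8 16 7 18) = [0, 1, 11, 3, 4, 2, 8, 18, 16, 9, 10, 5, 12, 13, 14, 15, 7, 17, 6]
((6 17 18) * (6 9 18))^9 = ((6 17)(9 18))^9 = (6 17)(9 18)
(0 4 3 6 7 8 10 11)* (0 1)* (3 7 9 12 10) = (0 4 7 8 3 6 9 12 10 11 1) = [4, 0, 2, 6, 7, 5, 9, 8, 3, 12, 11, 1, 10]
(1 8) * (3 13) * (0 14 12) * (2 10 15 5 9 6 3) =(0 14 12)(1 8)(2 10 15 5 9 6 3 13) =[14, 8, 10, 13, 4, 9, 3, 7, 1, 6, 15, 11, 0, 2, 12, 5]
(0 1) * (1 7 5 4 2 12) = (0 7 5 4 2 12 1) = [7, 0, 12, 3, 2, 4, 6, 5, 8, 9, 10, 11, 1]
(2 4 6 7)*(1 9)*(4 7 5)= (1 9)(2 7)(4 6 5)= [0, 9, 7, 3, 6, 4, 5, 2, 8, 1]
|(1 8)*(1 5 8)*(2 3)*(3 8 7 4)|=|(2 8 5 7 4 3)|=6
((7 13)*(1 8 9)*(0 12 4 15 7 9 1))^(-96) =(0 4 7 9 12 15 13)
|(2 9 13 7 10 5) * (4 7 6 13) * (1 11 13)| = |(1 11 13 6)(2 9 4 7 10 5)| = 12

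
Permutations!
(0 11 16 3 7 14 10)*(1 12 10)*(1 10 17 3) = (0 11 16 1 12 17 3 7 14 10) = [11, 12, 2, 7, 4, 5, 6, 14, 8, 9, 0, 16, 17, 13, 10, 15, 1, 3]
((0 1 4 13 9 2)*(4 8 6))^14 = (0 9 4 8)(1 2 13 6)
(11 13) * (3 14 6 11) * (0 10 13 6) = (0 10 13 3 14)(6 11) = [10, 1, 2, 14, 4, 5, 11, 7, 8, 9, 13, 6, 12, 3, 0]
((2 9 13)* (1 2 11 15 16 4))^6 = ((1 2 9 13 11 15 16 4))^6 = (1 16 11 9)(2 4 15 13)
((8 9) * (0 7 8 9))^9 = (9) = ((9)(0 7 8))^9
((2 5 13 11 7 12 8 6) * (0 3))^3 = (0 3)(2 11 8 5 7 6 13 12)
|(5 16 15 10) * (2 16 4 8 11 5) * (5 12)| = 20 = |(2 16 15 10)(4 8 11 12 5)|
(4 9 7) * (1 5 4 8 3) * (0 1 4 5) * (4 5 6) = (0 1)(3 5 6 4 9 7 8) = [1, 0, 2, 5, 9, 6, 4, 8, 3, 7]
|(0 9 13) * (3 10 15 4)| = 12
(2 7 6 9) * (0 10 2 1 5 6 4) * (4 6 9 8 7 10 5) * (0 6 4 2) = [5, 2, 10, 3, 6, 9, 8, 4, 7, 1, 0] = (0 5 9 1 2 10)(4 6 8 7)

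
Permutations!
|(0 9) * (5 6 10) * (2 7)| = 6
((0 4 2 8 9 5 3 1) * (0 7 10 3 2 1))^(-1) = (0 3 10 7 1 4)(2 5 9 8)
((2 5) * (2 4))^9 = ((2 5 4))^9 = (5)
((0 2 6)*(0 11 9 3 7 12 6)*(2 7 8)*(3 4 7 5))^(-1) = (0 2 8 3 5)(4 9 11 6 12 7)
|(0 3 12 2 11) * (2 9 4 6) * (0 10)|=9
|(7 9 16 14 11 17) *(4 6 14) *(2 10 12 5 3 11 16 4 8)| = 14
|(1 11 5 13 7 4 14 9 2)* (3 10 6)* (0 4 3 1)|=|(0 4 14 9 2)(1 11 5 13 7 3 10 6)|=40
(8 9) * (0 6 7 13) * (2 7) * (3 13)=(0 6 2 7 3 13)(8 9)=[6, 1, 7, 13, 4, 5, 2, 3, 9, 8, 10, 11, 12, 0]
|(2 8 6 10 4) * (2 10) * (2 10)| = 5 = |(2 8 6 10 4)|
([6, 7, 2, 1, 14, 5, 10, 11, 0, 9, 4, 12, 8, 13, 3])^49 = [3, 0, 2, 8, 11, 5, 1, 6, 14, 9, 7, 10, 4, 13, 12]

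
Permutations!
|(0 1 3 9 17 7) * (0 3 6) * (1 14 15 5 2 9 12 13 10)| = 14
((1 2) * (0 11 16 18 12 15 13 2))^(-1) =(0 1 2 13 15 12 18 16 11)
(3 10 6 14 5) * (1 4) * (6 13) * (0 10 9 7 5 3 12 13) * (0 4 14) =(0 10 4 1 14 3 9 7 5 12 13 6) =[10, 14, 2, 9, 1, 12, 0, 5, 8, 7, 4, 11, 13, 6, 3]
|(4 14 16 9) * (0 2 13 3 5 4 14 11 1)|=|(0 2 13 3 5 4 11 1)(9 14 16)|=24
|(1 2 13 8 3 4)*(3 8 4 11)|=4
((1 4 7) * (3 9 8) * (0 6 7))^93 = (9)(0 1 6 4 7)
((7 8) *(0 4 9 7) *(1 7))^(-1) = (0 8 7 1 9 4)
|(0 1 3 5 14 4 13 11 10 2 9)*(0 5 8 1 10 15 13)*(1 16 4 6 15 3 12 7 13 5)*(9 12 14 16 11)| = |(0 10 2 12 7 13 9 1 14 6 15 5 16 4)(3 8 11)| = 42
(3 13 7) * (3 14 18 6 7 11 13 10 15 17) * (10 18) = (3 18 6 7 14 10 15 17)(11 13) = [0, 1, 2, 18, 4, 5, 7, 14, 8, 9, 15, 13, 12, 11, 10, 17, 16, 3, 6]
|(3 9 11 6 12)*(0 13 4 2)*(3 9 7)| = 4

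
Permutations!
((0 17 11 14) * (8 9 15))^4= (17)(8 9 15)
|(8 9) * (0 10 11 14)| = 4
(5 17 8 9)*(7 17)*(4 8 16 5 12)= (4 8 9 12)(5 7 17 16)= [0, 1, 2, 3, 8, 7, 6, 17, 9, 12, 10, 11, 4, 13, 14, 15, 5, 16]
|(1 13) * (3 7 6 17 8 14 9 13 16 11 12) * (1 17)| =|(1 16 11 12 3 7 6)(8 14 9 13 17)| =35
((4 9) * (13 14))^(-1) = (4 9)(13 14)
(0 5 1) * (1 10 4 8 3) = [5, 0, 2, 1, 8, 10, 6, 7, 3, 9, 4] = (0 5 10 4 8 3 1)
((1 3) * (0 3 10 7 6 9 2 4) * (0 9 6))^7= ((0 3 1 10 7)(2 4 9))^7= (0 1 7 3 10)(2 4 9)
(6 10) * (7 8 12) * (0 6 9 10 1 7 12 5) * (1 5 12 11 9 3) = (0 6 5)(1 7 8 12 11 9 10 3) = [6, 7, 2, 1, 4, 0, 5, 8, 12, 10, 3, 9, 11]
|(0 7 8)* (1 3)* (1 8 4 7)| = 4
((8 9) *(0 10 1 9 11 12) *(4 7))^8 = (0 10 1 9 8 11 12)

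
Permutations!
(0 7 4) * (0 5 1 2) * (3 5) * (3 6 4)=(0 7 3 5 1 2)(4 6)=[7, 2, 0, 5, 6, 1, 4, 3]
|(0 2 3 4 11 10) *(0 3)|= 4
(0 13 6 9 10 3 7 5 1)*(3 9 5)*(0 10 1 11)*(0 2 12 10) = (0 13 6 5 11 2 12 10 9 1)(3 7) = [13, 0, 12, 7, 4, 11, 5, 3, 8, 1, 9, 2, 10, 6]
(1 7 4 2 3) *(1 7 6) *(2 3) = (1 6)(3 7 4) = [0, 6, 2, 7, 3, 5, 1, 4]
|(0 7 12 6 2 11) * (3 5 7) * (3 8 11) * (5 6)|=3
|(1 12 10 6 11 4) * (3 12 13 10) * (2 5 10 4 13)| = |(1 2 5 10 6 11 13 4)(3 12)| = 8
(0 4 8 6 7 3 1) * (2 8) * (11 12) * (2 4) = [2, 0, 8, 1, 4, 5, 7, 3, 6, 9, 10, 12, 11] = (0 2 8 6 7 3 1)(11 12)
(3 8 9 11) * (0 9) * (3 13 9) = (0 3 8)(9 11 13) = [3, 1, 2, 8, 4, 5, 6, 7, 0, 11, 10, 13, 12, 9]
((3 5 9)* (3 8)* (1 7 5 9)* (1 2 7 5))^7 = ((1 5 2 7)(3 9 8))^7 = (1 7 2 5)(3 9 8)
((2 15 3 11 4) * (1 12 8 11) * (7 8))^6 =((1 12 7 8 11 4 2 15 3))^6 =(1 2 8)(3 4 7)(11 12 15)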